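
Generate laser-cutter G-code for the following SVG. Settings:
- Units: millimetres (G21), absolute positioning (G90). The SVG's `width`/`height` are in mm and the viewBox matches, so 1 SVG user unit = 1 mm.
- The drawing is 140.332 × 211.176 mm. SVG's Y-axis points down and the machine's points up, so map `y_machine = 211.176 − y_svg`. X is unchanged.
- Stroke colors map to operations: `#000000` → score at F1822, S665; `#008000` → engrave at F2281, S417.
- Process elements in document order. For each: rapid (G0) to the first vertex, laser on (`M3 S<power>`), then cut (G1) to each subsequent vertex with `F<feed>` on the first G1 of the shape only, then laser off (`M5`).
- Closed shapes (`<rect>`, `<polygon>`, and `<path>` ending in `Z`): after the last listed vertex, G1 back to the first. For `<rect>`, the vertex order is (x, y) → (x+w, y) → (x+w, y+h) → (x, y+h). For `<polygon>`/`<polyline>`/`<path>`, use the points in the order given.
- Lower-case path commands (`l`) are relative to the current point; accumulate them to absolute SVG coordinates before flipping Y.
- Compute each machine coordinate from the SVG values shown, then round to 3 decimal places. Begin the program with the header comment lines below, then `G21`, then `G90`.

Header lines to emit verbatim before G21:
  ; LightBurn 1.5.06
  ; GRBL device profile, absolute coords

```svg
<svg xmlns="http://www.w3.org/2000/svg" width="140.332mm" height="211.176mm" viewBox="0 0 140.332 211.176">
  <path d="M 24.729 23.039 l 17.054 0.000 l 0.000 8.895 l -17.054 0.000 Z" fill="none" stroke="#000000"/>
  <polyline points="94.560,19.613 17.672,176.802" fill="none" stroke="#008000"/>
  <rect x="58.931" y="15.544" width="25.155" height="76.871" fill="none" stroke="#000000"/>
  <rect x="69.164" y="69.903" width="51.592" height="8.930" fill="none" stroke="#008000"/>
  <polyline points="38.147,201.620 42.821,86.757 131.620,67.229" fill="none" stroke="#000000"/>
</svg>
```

; LightBurn 1.5.06
; GRBL device profile, absolute coords
G21
G90
G0 X24.729 Y188.137
M3 S665
G1 X41.783 Y188.137 F1822
G1 X41.783 Y179.242
G1 X24.729 Y179.242
G1 X24.729 Y188.137
M5
G0 X94.560 Y191.563
M3 S417
G1 X17.672 Y34.374 F2281
M5
G0 X58.931 Y195.632
M3 S665
G1 X84.086 Y195.632 F1822
G1 X84.086 Y118.761
G1 X58.931 Y118.761
G1 X58.931 Y195.632
M5
G0 X69.164 Y141.273
M3 S417
G1 X120.756 Y141.273 F2281
G1 X120.756 Y132.343
G1 X69.164 Y132.343
G1 X69.164 Y141.273
M5
G0 X38.147 Y9.556
M3 S665
G1 X42.821 Y124.419 F1822
G1 X131.620 Y143.947
M5

Since the viewBox matches the mm dimensions, user units are millimetres directly. The only transform is the Y-flip y_m = 211.176 − y_svg.

Shape 1 is a rectangle drawn with `<path>`. Its stroke #000000 means score at S665, F1822. After flipping Y the toolpath is (24.729,188.137) → (41.783,188.137) → (41.783,179.242) → (24.729,179.242) → (24.729,188.137), returning to the start.

Shape 2 is a line segment drawn with `<polyline>`. Its stroke #008000 means engrave at S417, F2281. After flipping Y the toolpath is (94.560,191.563) → (17.672,34.374).

Shape 3 is a rectangle drawn with `<rect>`. Its stroke #000000 means score at S665, F1822. After flipping Y the toolpath is (58.931,195.632) → (84.086,195.632) → (84.086,118.761) → (58.931,118.761) → (58.931,195.632), returning to the start.

Shape 4 is a rectangle drawn with `<rect>`. Its stroke #008000 means engrave at S417, F2281. After flipping Y the toolpath is (69.164,141.273) → (120.756,141.273) → (120.756,132.343) → (69.164,132.343) → (69.164,141.273), returning to the start.

Shape 5 is a open polyline drawn with `<polyline>`. Its stroke #000000 means score at S665, F1822. After flipping Y the toolpath is (38.147,9.556) → (42.821,124.419) → (131.620,143.947).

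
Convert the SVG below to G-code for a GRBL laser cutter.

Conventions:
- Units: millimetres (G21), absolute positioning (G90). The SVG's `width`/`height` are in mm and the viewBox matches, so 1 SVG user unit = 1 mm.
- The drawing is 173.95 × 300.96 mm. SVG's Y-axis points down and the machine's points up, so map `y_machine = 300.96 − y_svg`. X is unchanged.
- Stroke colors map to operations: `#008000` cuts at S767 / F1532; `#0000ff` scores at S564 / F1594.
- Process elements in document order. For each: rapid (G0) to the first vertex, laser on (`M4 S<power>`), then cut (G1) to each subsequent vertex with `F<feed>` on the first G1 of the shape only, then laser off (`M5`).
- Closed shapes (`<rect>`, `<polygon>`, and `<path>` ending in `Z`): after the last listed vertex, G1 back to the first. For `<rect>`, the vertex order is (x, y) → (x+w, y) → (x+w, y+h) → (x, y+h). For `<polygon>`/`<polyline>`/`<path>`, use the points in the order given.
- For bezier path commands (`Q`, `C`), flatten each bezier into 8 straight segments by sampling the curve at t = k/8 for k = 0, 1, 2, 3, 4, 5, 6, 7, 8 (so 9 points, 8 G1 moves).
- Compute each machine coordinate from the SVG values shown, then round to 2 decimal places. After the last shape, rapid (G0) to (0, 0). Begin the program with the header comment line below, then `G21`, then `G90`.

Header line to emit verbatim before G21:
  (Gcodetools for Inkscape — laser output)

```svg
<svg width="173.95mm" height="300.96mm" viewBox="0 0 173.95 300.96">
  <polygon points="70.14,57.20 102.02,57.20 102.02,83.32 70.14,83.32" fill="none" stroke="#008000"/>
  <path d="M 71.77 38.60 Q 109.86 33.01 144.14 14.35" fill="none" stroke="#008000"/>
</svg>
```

(Gcodetools for Inkscape — laser output)
G21
G90
G0 X70.14 Y243.76
M4 S767
G1 X102.02 Y243.76 F1532
G1 X102.02 Y217.64
G1 X70.14 Y217.64
G1 X70.14 Y243.76
M5
G0 X71.77 Y262.36
M4 S767
G1 X81.23 Y263.96 F1532
G1 X90.58 Y265.97
G1 X99.80 Y268.39
G1 X108.91 Y271.22
G1 X117.89 Y274.45
G1 X126.76 Y278.10
G1 X135.51 Y282.15
G1 X144.14 Y286.61
M5
G0 X0.00 Y0.00

1 u = 1 mm; y_m = 300.96 − y.

[1] `<polygon>` rectangle, #008000→cut S767 F1532: (70.14,243.76) → (102.02,243.76) → (102.02,217.64) → (70.14,217.64) → (70.14,243.76) (closed)

[2] `<path>` quadratic bezier, #008000→cut S767 F1532: (71.77,262.36) → (81.23,263.96) → (90.58,265.97) → (99.80,268.39) → (108.91,271.22) → (117.89,274.45) → (126.76,278.10) → (135.51,282.15) → (144.14,286.61)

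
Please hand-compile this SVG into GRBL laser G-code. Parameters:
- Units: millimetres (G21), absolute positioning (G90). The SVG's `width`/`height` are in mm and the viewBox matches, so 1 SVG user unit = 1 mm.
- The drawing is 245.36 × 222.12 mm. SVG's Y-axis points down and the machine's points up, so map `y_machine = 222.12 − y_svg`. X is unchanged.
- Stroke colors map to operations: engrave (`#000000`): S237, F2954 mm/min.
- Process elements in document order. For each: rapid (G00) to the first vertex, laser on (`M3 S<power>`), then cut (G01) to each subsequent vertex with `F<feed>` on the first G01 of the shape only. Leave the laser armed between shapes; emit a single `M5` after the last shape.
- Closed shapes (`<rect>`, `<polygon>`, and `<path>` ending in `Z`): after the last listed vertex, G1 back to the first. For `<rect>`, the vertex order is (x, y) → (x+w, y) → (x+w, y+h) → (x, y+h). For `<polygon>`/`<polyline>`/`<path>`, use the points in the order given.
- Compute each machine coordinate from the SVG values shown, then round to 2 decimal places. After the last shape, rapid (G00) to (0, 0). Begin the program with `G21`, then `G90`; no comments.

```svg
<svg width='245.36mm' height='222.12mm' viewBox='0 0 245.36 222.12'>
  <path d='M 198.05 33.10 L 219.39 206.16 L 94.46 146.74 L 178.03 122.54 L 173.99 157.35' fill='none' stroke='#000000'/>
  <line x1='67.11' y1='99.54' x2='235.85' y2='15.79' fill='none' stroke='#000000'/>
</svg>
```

G21
G90
G00 X198.05 Y189.02
M3 S237
G01 X219.39 Y15.96 F2954
G01 X94.46 Y75.38
G01 X178.03 Y99.58
G01 X173.99 Y64.77
G00 X67.11 Y122.58
M3 S237
G01 X235.85 Y206.33 F2954
M5
G00 X0.00 Y0.00

Since the viewBox matches the mm dimensions, user units are millimetres directly. The only transform is the Y-flip y_m = 222.12 − y_svg.

Shape 1 is a open polyline drawn with `<path>`. Its stroke #000000 means engrave at S237, F2954. After flipping Y the toolpath is (198.05,189.02) → (219.39,15.96) → (94.46,75.38) → (178.03,99.58) → (173.99,64.77).

Shape 2 is a line segment drawn with `<line>`. Its stroke #000000 means engrave at S237, F2954. After flipping Y the toolpath is (67.11,122.58) → (235.85,206.33).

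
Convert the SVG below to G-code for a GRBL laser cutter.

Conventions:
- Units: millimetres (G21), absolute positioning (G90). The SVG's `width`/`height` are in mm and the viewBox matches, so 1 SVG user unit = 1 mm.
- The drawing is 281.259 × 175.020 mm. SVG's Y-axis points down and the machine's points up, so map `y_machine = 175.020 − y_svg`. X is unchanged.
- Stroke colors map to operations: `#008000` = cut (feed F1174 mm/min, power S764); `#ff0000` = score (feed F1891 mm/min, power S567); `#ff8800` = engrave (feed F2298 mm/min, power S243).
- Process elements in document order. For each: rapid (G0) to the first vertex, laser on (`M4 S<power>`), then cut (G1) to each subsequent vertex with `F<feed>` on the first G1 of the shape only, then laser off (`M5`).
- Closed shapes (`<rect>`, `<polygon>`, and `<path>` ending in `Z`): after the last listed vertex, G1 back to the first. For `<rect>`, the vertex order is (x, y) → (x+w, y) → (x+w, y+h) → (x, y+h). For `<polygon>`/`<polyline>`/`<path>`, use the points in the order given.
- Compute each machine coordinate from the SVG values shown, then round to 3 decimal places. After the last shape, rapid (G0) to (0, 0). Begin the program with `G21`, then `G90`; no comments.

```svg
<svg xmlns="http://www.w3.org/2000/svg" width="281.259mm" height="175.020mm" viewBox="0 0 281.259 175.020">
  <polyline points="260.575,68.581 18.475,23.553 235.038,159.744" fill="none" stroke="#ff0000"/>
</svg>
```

G21
G90
G0 X260.575 Y106.439
M4 S567
G1 X18.475 Y151.467 F1891
G1 X235.038 Y15.276
M5
G0 X0.000 Y0.000

1 u = 1 mm; y_m = 175.020 − y.

[1] `<polyline>` open polyline, #ff0000→score S567 F1891: (260.575,106.439) → (18.475,151.467) → (235.038,15.276)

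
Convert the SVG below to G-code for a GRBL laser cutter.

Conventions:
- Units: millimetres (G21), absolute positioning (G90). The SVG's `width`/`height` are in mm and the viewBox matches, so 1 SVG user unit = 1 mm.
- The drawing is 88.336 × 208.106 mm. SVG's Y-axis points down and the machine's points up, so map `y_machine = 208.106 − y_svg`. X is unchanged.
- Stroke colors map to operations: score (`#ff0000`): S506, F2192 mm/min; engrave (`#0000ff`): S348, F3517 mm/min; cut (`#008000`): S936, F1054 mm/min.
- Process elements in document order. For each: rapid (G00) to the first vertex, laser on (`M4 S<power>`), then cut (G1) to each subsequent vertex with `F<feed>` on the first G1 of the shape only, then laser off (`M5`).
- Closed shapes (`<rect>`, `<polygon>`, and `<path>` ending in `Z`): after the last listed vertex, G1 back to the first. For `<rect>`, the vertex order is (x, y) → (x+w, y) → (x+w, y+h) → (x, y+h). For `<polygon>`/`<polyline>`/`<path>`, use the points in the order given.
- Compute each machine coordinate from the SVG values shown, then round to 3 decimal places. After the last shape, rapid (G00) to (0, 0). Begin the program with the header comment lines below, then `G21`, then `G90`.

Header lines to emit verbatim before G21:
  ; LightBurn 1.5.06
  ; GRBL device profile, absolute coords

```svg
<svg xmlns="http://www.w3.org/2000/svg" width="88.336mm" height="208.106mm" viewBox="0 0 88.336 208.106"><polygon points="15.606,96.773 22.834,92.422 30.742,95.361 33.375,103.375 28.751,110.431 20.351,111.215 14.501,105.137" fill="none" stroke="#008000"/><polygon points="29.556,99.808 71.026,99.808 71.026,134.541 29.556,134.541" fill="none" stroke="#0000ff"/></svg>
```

; LightBurn 1.5.06
; GRBL device profile, absolute coords
G21
G90
G00 X15.606 Y111.333
M4 S936
G1 X22.834 Y115.684 F1054
G1 X30.742 Y112.745
G1 X33.375 Y104.731
G1 X28.751 Y97.675
G1 X20.351 Y96.891
G1 X14.501 Y102.969
G1 X15.606 Y111.333
M5
G00 X29.556 Y108.298
M4 S348
G1 X71.026 Y108.298 F3517
G1 X71.026 Y73.565
G1 X29.556 Y73.565
G1 X29.556 Y108.298
M5
G00 X0.000 Y0.000

viewBox `0 0 88.336 208.106` with mm width/height → 1 unit = 1 mm. Flip: y_m = 208.106 − y_svg.

**Shape 1** — `<polygon>` regular polygon, stroke `#008000` → cut (S936, F1054). Machine vertices: (15.606,111.333) → (22.834,115.684) → (30.742,112.745) → (33.375,104.731) → (28.751,97.675) → (20.351,96.891) → (14.501,102.969) → (15.606,111.333). Closed: final G1 returns to the first vertex.

**Shape 2** — `<polygon>` rectangle, stroke `#0000ff` → engrave (S348, F3517). Machine vertices: (29.556,108.298) → (71.026,108.298) → (71.026,73.565) → (29.556,73.565) → (29.556,108.298). Closed: final G1 returns to the first vertex.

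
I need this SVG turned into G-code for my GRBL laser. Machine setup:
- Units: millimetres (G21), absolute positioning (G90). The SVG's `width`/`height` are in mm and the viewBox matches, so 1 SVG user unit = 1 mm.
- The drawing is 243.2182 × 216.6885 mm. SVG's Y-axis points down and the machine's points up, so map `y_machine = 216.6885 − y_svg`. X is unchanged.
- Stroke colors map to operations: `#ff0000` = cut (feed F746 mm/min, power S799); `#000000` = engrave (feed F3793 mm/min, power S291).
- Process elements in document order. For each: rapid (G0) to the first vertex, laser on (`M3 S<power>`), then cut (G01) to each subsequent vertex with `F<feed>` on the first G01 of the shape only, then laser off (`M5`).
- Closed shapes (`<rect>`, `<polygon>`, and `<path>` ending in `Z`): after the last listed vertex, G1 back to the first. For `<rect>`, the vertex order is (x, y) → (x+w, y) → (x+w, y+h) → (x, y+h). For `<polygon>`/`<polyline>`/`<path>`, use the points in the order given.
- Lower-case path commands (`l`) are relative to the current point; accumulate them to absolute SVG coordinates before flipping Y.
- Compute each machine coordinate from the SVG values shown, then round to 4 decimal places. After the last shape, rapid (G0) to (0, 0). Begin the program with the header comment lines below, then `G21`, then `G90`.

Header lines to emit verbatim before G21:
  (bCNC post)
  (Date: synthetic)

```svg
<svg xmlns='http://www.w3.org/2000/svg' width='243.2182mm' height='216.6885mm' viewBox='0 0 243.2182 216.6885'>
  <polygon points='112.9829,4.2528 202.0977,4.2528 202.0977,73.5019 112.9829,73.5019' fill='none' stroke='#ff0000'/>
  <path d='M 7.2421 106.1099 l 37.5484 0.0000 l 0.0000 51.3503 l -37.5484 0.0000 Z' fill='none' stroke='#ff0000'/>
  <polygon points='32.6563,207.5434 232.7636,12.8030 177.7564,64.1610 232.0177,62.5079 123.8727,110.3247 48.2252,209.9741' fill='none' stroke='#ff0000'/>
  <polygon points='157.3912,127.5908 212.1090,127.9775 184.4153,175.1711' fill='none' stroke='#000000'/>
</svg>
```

(bCNC post)
(Date: synthetic)
G21
G90
G0 X112.9829 Y212.4357
M3 S799
G01 X202.0977 Y212.4357 F746
G01 X202.0977 Y143.1866
G01 X112.9829 Y143.1866
G01 X112.9829 Y212.4357
M5
G0 X7.2421 Y110.5786
M3 S799
G01 X44.7905 Y110.5786 F746
G01 X44.7905 Y59.2283
G01 X7.2421 Y59.2283
G01 X7.2421 Y110.5786
M5
G0 X32.6563 Y9.1451
M3 S799
G01 X232.7636 Y203.8855 F746
G01 X177.7564 Y152.5275
G01 X232.0177 Y154.1806
G01 X123.8727 Y106.3638
G01 X48.2252 Y6.7144
G01 X32.6563 Y9.1451
M5
G0 X157.3912 Y89.0977
M3 S291
G01 X212.1090 Y88.7110 F3793
G01 X184.4153 Y41.5174
G01 X157.3912 Y89.0977
M5
G0 X0.0000 Y0.0000

Since the viewBox matches the mm dimensions, user units are millimetres directly. The only transform is the Y-flip y_m = 216.6885 − y_svg.

Shape 1 is a rectangle drawn with `<polygon>`. Its stroke #ff0000 means cut at S799, F746. After flipping Y the toolpath is (112.9829,212.4357) → (202.0977,212.4357) → (202.0977,143.1866) → (112.9829,143.1866) → (112.9829,212.4357), returning to the start.

Shape 2 is a rectangle drawn with `<path>`. Its stroke #ff0000 means cut at S799, F746. After flipping Y the toolpath is (7.2421,110.5786) → (44.7905,110.5786) → (44.7905,59.2283) → (7.2421,59.2283) → (7.2421,110.5786), returning to the start.

Shape 3 is a closed polygon drawn with `<polygon>`. Its stroke #ff0000 means cut at S799, F746. After flipping Y the toolpath is (32.6563,9.1451) → (232.7636,203.8855) → (177.7564,152.5275) → (232.0177,154.1806) → (123.8727,106.3638) → (48.2252,6.7144) → (32.6563,9.1451), returning to the start.

Shape 4 is a regular polygon drawn with `<polygon>`. Its stroke #000000 means engrave at S291, F3793. After flipping Y the toolpath is (157.3912,89.0977) → (212.1090,88.7110) → (184.4153,41.5174) → (157.3912,89.0977), returning to the start.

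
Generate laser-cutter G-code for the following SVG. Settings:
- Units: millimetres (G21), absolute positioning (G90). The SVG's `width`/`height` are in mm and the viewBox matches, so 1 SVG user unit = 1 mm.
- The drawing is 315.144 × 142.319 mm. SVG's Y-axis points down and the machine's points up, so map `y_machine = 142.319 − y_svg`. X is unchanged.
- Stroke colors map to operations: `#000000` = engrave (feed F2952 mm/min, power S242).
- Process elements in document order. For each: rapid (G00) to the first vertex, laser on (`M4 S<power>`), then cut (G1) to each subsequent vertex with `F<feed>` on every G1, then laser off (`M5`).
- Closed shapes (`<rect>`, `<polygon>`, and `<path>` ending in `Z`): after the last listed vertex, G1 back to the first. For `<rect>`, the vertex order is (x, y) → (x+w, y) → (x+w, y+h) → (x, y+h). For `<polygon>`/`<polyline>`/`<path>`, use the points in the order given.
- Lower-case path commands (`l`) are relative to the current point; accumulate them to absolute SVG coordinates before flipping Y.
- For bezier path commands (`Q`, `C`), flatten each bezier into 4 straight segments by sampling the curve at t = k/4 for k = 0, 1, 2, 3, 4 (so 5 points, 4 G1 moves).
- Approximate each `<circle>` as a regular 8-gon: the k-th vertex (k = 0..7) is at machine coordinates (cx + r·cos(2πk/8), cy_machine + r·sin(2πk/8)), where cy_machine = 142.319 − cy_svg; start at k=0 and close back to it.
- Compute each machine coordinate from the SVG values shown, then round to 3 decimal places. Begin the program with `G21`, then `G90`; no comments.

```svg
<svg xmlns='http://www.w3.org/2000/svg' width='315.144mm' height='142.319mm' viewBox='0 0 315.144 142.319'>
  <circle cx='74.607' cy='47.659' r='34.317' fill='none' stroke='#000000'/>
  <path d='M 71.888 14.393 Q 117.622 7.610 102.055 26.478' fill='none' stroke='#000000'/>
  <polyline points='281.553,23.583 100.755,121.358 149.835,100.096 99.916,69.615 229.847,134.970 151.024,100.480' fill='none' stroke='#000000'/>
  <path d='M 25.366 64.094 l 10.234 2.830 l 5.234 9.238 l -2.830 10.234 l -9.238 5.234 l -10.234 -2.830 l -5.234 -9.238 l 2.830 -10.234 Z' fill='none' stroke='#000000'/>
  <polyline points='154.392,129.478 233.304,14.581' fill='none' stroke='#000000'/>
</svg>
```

1 u = 1 mm; y_m = 142.319 − y.

[1] `<circle>` circle, #000000→engrave S242 F2952: (108.924,94.660) → (98.873,118.926) → (74.607,128.977) → (50.341,118.926) → (40.290,94.660) → (50.341,70.394) → (74.607,60.343) → (98.873,70.394) → (108.924,94.660) (closed)

[2] `<path>` quadratic bezier, #000000→engrave S242 F2952: (71.888,127.926) → (90.924,129.714) → (102.297,128.296) → (106.007,123.672) → (102.055,115.841)

[3] `<polyline>` open polyline, #000000→engrave S242 F2952: (281.553,118.736) → (100.755,20.961) → (149.835,42.223) → (99.916,72.704) → (229.847,7.349) → (151.024,41.839)

[4] `<path>` regular polygon, #000000→engrave S242 F2952: (25.366,78.225) → (35.600,75.395) → (40.834,66.157) → (38.004,55.923) → (28.766,50.689) → (18.532,53.519) → (13.298,62.757) → (16.128,72.991) → (25.366,78.225) (closed)

[5] `<polyline>` line segment, #000000→engrave S242 F2952: (154.392,12.841) → (233.304,127.738)

G21
G90
G00 X108.924 Y94.660
M4 S242
G1 X98.873 Y118.926 F2952
G1 X74.607 Y128.977 F2952
G1 X50.341 Y118.926 F2952
G1 X40.290 Y94.660 F2952
G1 X50.341 Y70.394 F2952
G1 X74.607 Y60.343 F2952
G1 X98.873 Y70.394 F2952
G1 X108.924 Y94.660 F2952
M5
G00 X71.888 Y127.926
M4 S242
G1 X90.924 Y129.714 F2952
G1 X102.297 Y128.296 F2952
G1 X106.007 Y123.672 F2952
G1 X102.055 Y115.841 F2952
M5
G00 X281.553 Y118.736
M4 S242
G1 X100.755 Y20.961 F2952
G1 X149.835 Y42.223 F2952
G1 X99.916 Y72.704 F2952
G1 X229.847 Y7.349 F2952
G1 X151.024 Y41.839 F2952
M5
G00 X25.366 Y78.225
M4 S242
G1 X35.600 Y75.395 F2952
G1 X40.834 Y66.157 F2952
G1 X38.004 Y55.923 F2952
G1 X28.766 Y50.689 F2952
G1 X18.532 Y53.519 F2952
G1 X13.298 Y62.757 F2952
G1 X16.128 Y72.991 F2952
G1 X25.366 Y78.225 F2952
M5
G00 X154.392 Y12.841
M4 S242
G1 X233.304 Y127.738 F2952
M5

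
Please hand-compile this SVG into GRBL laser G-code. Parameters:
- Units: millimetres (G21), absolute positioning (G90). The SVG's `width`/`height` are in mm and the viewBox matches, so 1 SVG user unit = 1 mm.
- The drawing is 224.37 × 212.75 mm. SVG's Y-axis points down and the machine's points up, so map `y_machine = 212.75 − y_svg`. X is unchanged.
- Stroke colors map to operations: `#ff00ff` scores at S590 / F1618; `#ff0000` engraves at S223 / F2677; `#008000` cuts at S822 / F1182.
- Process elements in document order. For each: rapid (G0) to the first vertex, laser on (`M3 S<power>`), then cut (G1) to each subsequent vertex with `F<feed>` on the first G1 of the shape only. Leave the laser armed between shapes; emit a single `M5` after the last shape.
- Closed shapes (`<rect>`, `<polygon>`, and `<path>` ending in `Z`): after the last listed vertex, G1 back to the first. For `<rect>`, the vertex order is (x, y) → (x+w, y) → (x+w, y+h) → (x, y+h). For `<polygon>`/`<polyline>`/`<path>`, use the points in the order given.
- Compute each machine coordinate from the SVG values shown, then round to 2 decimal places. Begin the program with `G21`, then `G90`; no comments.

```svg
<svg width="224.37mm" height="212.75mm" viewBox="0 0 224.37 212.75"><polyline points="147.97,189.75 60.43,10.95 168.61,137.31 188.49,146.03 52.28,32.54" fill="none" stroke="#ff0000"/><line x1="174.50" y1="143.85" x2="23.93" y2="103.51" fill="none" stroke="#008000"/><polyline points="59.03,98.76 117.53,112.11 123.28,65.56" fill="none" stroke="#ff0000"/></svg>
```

G21
G90
G0 X147.97 Y23.00
M3 S223
G1 X60.43 Y201.80 F2677
G1 X168.61 Y75.44
G1 X188.49 Y66.72
G1 X52.28 Y180.21
G0 X174.50 Y68.90
M3 S822
G1 X23.93 Y109.24 F1182
G0 X59.03 Y113.99
M3 S223
G1 X117.53 Y100.64 F2677
G1 X123.28 Y147.19
M5

1 u = 1 mm; y_m = 212.75 − y.

[1] `<polyline>` open polyline, #ff0000→engrave S223 F2677: (147.97,23.00) → (60.43,201.80) → (168.61,75.44) → (188.49,66.72) → (52.28,180.21)

[2] `<line>` line segment, #008000→cut S822 F1182: (174.50,68.90) → (23.93,109.24)

[3] `<polyline>` open polyline, #ff0000→engrave S223 F2677: (59.03,113.99) → (117.53,100.64) → (123.28,147.19)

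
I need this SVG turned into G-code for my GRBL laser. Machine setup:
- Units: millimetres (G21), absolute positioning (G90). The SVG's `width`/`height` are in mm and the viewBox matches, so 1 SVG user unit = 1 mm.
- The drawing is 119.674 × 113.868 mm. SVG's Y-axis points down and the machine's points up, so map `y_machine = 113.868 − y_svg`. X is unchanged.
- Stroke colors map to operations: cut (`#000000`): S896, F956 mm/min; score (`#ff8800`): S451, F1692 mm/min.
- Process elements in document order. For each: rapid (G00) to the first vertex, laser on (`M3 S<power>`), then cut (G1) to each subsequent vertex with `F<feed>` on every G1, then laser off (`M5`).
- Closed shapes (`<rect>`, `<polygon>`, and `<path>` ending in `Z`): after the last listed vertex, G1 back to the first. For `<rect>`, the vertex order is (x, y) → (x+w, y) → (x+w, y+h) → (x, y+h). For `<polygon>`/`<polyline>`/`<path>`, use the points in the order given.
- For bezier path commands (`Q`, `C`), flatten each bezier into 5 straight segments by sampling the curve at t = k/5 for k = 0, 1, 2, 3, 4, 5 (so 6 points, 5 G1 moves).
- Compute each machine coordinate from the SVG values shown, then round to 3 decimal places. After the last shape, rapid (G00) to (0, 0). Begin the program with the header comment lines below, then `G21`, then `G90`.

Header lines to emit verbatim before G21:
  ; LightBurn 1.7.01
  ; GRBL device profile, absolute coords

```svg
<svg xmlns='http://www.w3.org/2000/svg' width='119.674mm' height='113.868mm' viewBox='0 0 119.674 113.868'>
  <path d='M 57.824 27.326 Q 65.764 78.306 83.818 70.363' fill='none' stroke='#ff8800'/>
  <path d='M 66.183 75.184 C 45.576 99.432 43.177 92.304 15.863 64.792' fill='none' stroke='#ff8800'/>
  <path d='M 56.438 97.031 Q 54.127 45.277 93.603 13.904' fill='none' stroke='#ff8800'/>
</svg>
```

Since the viewBox matches the mm dimensions, user units are millimetres directly. The only transform is the Y-flip y_m = 113.868 − y_svg.

Shape 1 is a quadratic bezier drawn with `<path>`. Its stroke #ff8800 means score at S451, F1692. After flipping Y the toolpath is (57.824,86.542) → (61.405,68.507) → (65.794,55.186) → (70.993,46.578) → (77.001,42.685) → (83.818,43.505).

Shape 2 is a cubic bezier drawn with `<path>`. Its stroke #ff8800 means score at S451, F1692. After flipping Y the toolpath is (66.183,38.684) → (55.659,27.812) → (47.435,23.943) → (39.440,26.549) → (29.607,35.103) → (15.863,49.076).

Shape 3 is a quadratic bezier drawn with `<path>`. Its stroke #ff8800 means score at S451, F1692. After flipping Y the toolpath is (56.438,16.837) → (57.185,36.723) → (61.275,54.979) → (68.708,71.605) → (79.484,86.600) → (93.603,99.964).

; LightBurn 1.7.01
; GRBL device profile, absolute coords
G21
G90
G00 X57.824 Y86.542
M3 S451
G1 X61.405 Y68.507 F1692
G1 X65.794 Y55.186 F1692
G1 X70.993 Y46.578 F1692
G1 X77.001 Y42.685 F1692
G1 X83.818 Y43.505 F1692
M5
G00 X66.183 Y38.684
M3 S451
G1 X55.659 Y27.812 F1692
G1 X47.435 Y23.943 F1692
G1 X39.440 Y26.549 F1692
G1 X29.607 Y35.103 F1692
G1 X15.863 Y49.076 F1692
M5
G00 X56.438 Y16.837
M3 S451
G1 X57.185 Y36.723 F1692
G1 X61.275 Y54.979 F1692
G1 X68.708 Y71.605 F1692
G1 X79.484 Y86.600 F1692
G1 X93.603 Y99.964 F1692
M5
G00 X0.000 Y0.000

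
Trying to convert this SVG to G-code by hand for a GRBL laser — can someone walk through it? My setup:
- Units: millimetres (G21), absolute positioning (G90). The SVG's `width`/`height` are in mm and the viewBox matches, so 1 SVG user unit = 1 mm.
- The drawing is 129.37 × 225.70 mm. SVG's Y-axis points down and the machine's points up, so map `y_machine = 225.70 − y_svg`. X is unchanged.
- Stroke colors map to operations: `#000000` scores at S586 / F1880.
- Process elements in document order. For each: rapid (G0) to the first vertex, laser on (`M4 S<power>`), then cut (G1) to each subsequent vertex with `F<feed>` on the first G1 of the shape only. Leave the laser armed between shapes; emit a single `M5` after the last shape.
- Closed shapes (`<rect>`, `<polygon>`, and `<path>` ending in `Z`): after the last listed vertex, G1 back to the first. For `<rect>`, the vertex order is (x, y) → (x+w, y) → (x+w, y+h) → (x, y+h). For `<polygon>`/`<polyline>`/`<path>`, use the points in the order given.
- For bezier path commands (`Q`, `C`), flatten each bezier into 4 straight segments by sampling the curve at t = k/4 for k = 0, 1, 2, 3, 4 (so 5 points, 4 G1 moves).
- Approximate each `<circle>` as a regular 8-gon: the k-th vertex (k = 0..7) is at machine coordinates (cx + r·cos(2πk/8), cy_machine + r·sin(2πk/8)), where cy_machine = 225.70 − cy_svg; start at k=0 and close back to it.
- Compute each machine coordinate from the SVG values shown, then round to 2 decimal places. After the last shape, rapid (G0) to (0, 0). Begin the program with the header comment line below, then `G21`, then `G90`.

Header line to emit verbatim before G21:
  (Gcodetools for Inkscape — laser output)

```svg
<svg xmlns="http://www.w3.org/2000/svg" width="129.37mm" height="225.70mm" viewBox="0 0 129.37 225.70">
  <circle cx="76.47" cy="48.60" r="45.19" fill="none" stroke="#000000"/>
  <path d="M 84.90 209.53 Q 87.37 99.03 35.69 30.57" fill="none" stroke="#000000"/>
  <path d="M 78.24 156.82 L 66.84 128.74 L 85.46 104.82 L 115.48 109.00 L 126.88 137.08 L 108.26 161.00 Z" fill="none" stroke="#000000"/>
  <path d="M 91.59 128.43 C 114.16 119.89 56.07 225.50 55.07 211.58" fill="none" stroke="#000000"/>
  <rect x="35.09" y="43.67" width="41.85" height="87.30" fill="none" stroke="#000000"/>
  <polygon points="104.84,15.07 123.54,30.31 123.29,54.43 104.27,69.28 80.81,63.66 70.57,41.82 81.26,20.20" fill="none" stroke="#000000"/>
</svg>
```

1 u = 1 mm; y_m = 225.70 − y.

[1] `<circle>` circle, #000000→score S586 F1880: (121.66,177.10) → (108.42,209.05) → (76.47,222.29) → (44.52,209.05) → (31.28,177.10) → (44.52,145.15) → (76.47,131.91) → (108.42,145.15) → (121.66,177.10) (closed)

[2] `<path>` quadratic bezier, #000000→score S586 F1880: (84.90,16.17) → (82.75,68.79) → (73.83,116.16) → (58.15,158.27) → (35.69,195.13)

[3] `<path>` regular polygon, #000000→score S586 F1880: (78.24,68.88) → (66.84,96.96) → (85.46,120.88) → (115.48,116.70) → (126.88,88.62) → (108.26,64.70) → (78.24,68.88) (closed)

[4] `<path>` cubic bezier, #000000→score S586 F1880: (91.59,97.27) → (95.55,85.92) → (82.17,53.68) → (64.37,22.44) → (55.07,14.12)

[5] `<rect>` rectangle, #000000→score S586 F1880: (35.09,182.03) → (76.94,182.03) → (76.94,94.73) → (35.09,94.73) → (35.09,182.03) (closed)

[6] `<polygon>` regular polygon, #000000→score S586 F1880: (104.84,210.63) → (123.54,195.39) → (123.29,171.27) → (104.27,156.42) → (80.81,162.04) → (70.57,183.88) → (81.26,205.50) → (104.84,210.63) (closed)

(Gcodetools for Inkscape — laser output)
G21
G90
G0 X121.66 Y177.10
M4 S586
G1 X108.42 Y209.05 F1880
G1 X76.47 Y222.29
G1 X44.52 Y209.05
G1 X31.28 Y177.10
G1 X44.52 Y145.15
G1 X76.47 Y131.91
G1 X108.42 Y145.15
G1 X121.66 Y177.10
G0 X84.90 Y16.17
M4 S586
G1 X82.75 Y68.79 F1880
G1 X73.83 Y116.16
G1 X58.15 Y158.27
G1 X35.69 Y195.13
G0 X78.24 Y68.88
M4 S586
G1 X66.84 Y96.96 F1880
G1 X85.46 Y120.88
G1 X115.48 Y116.70
G1 X126.88 Y88.62
G1 X108.26 Y64.70
G1 X78.24 Y68.88
G0 X91.59 Y97.27
M4 S586
G1 X95.55 Y85.92 F1880
G1 X82.17 Y53.68
G1 X64.37 Y22.44
G1 X55.07 Y14.12
G0 X35.09 Y182.03
M4 S586
G1 X76.94 Y182.03 F1880
G1 X76.94 Y94.73
G1 X35.09 Y94.73
G1 X35.09 Y182.03
G0 X104.84 Y210.63
M4 S586
G1 X123.54 Y195.39 F1880
G1 X123.29 Y171.27
G1 X104.27 Y156.42
G1 X80.81 Y162.04
G1 X70.57 Y183.88
G1 X81.26 Y205.50
G1 X104.84 Y210.63
M5
G0 X0.00 Y0.00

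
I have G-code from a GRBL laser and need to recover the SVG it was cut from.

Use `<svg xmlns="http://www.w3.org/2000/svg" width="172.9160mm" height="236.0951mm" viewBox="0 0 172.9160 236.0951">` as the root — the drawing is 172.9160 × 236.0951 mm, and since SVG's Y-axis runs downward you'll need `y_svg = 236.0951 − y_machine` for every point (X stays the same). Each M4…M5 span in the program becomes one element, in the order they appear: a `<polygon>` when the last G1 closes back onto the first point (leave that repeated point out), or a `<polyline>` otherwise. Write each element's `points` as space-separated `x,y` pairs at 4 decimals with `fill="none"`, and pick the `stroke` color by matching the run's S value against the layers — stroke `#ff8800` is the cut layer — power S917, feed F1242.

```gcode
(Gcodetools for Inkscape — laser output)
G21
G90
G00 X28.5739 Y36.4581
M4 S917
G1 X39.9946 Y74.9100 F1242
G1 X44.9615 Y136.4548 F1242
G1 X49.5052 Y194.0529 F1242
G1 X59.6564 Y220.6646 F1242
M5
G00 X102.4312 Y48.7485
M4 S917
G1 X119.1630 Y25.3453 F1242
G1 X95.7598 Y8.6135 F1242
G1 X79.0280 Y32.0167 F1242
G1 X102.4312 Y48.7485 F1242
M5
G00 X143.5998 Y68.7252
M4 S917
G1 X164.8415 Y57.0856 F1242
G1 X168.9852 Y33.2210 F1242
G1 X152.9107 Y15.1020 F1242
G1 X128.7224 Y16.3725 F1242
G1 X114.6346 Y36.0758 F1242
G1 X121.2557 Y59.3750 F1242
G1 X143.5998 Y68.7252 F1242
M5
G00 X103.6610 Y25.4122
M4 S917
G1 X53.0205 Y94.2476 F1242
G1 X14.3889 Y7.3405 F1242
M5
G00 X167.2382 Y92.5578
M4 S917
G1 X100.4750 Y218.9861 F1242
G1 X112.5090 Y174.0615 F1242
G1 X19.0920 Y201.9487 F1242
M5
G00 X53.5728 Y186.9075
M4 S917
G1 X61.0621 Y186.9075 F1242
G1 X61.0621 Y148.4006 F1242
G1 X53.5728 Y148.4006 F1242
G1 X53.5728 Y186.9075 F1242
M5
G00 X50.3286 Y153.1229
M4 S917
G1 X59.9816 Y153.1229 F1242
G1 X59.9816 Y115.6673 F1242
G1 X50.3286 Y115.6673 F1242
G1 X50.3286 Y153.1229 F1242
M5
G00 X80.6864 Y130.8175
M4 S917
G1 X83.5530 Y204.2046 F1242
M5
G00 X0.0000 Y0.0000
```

<svg xmlns="http://www.w3.org/2000/svg" width="172.9160mm" height="236.0951mm" viewBox="0 0 172.9160 236.0951">
  <polyline points="28.5739,199.6370 39.9946,161.1851 44.9615,99.6403 49.5052,42.0422 59.6564,15.4305" fill="none" stroke="#ff8800"/>
  <polygon points="102.4312,187.3466 119.1630,210.7498 95.7598,227.4816 79.0280,204.0784" fill="none" stroke="#ff8800"/>
  <polygon points="143.5998,167.3699 164.8415,179.0095 168.9852,202.8741 152.9107,220.9931 128.7224,219.7226 114.6346,200.0193 121.2557,176.7201" fill="none" stroke="#ff8800"/>
  <polyline points="103.6610,210.6829 53.0205,141.8475 14.3889,228.7546" fill="none" stroke="#ff8800"/>
  <polyline points="167.2382,143.5373 100.4750,17.1090 112.5090,62.0336 19.0920,34.1464" fill="none" stroke="#ff8800"/>
  <polygon points="53.5728,49.1876 61.0621,49.1876 61.0621,87.6945 53.5728,87.6945" fill="none" stroke="#ff8800"/>
  <polygon points="50.3286,82.9722 59.9816,82.9722 59.9816,120.4278 50.3286,120.4278" fill="none" stroke="#ff8800"/>
  <polyline points="80.6864,105.2776 83.5530,31.8905" fill="none" stroke="#ff8800"/>
</svg>

Each laser-on run becomes one SVG element. Flip Y back into SVG space with y_svg = 236.0951 − y_machine. Every run uses S917, so all elements get stroke `#ff8800` (cut).

Run 1: The run is open, so emit a `<polyline>` with points (Y-flipped): 28.5739,199.6370 39.9946,161.1851 44.9615,99.6403 49.5052,42.0422 59.6564,15.4305.

Run 2: The run returns to its start, so emit a `<polygon>` with points (Y-flipped): 102.4312,187.3466 119.1630,210.7498 95.7598,227.4816 79.0280,204.0784.

Run 3: The run returns to its start, so emit a `<polygon>` with points (Y-flipped): 143.5998,167.3699 164.8415,179.0095 168.9852,202.8741 152.9107,220.9931 128.7224,219.7226 114.6346,200.0193 121.2557,176.7201.

Run 4: The run is open, so emit a `<polyline>` with points (Y-flipped): 103.6610,210.6829 53.0205,141.8475 14.3889,228.7546.

Run 5: The run is open, so emit a `<polyline>` with points (Y-flipped): 167.2382,143.5373 100.4750,17.1090 112.5090,62.0336 19.0920,34.1464.

Run 6: The run returns to its start, so emit a `<polygon>` with points (Y-flipped): 53.5728,49.1876 61.0621,49.1876 61.0621,87.6945 53.5728,87.6945.

Run 7: The run returns to its start, so emit a `<polygon>` with points (Y-flipped): 50.3286,82.9722 59.9816,82.9722 59.9816,120.4278 50.3286,120.4278.

Run 8: The run is open, so emit a `<polyline>` with points (Y-flipped): 80.6864,105.2776 83.5530,31.8905.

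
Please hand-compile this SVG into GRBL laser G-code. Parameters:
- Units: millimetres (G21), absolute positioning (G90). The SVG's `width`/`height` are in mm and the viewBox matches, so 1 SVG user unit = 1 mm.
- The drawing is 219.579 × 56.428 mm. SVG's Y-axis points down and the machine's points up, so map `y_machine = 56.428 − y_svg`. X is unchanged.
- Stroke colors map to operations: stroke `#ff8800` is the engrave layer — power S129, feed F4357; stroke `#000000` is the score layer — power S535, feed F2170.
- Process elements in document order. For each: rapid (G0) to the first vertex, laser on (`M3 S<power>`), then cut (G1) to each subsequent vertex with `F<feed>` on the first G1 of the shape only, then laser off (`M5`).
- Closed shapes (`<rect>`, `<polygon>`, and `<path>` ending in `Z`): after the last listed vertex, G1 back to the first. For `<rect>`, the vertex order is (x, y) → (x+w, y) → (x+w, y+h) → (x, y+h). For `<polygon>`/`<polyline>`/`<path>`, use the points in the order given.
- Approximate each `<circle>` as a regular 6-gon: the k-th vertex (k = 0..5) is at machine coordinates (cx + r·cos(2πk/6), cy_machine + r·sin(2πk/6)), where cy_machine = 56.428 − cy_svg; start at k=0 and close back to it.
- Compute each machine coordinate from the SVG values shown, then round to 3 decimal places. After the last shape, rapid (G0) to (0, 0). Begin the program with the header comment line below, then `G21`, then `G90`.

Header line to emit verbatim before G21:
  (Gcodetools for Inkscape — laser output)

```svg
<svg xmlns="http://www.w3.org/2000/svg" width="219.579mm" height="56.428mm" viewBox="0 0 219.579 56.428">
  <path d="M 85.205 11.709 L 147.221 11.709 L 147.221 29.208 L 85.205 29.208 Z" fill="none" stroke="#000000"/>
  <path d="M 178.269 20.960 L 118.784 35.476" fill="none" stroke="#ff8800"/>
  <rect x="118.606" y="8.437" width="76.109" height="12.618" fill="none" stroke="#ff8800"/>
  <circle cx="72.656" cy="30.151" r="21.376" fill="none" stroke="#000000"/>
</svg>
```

viewBox `0 0 219.579 56.428` with mm width/height → 1 unit = 1 mm. Flip: y_m = 56.428 − y_svg.

**Shape 1** — `<path>` rectangle, stroke `#000000` → score (S535, F2170). Machine vertices: (85.205,44.719) → (147.221,44.719) → (147.221,27.220) → (85.205,27.220) → (85.205,44.719). Closed: final G1 returns to the first vertex.

**Shape 2** — `<path>` line segment, stroke `#ff8800` → engrave (S129, F4357). Machine vertices: (178.269,35.468) → (118.784,20.952). Open path.

**Shape 3** — `<rect>` rectangle, stroke `#ff8800` → engrave (S129, F4357). Machine vertices: (118.606,47.991) → (194.715,47.991) → (194.715,35.373) → (118.606,35.373) → (118.606,47.991). Closed: final G1 returns to the first vertex.

**Shape 4** — `<circle>` circle, stroke `#000000` → score (S535, F2170). Machine vertices: (94.032,26.277) → (83.344,44.789) → (61.968,44.789) → (51.280,26.277) → (61.968,7.765) → (83.344,7.765) → (94.032,26.277). Closed: final G1 returns to the first vertex.

(Gcodetools for Inkscape — laser output)
G21
G90
G0 X85.205 Y44.719
M3 S535
G1 X147.221 Y44.719 F2170
G1 X147.221 Y27.220
G1 X85.205 Y27.220
G1 X85.205 Y44.719
M5
G0 X178.269 Y35.468
M3 S129
G1 X118.784 Y20.952 F4357
M5
G0 X118.606 Y47.991
M3 S129
G1 X194.715 Y47.991 F4357
G1 X194.715 Y35.373
G1 X118.606 Y35.373
G1 X118.606 Y47.991
M5
G0 X94.032 Y26.277
M3 S535
G1 X83.344 Y44.789 F2170
G1 X61.968 Y44.789
G1 X51.280 Y26.277
G1 X61.968 Y7.765
G1 X83.344 Y7.765
G1 X94.032 Y26.277
M5
G0 X0.000 Y0.000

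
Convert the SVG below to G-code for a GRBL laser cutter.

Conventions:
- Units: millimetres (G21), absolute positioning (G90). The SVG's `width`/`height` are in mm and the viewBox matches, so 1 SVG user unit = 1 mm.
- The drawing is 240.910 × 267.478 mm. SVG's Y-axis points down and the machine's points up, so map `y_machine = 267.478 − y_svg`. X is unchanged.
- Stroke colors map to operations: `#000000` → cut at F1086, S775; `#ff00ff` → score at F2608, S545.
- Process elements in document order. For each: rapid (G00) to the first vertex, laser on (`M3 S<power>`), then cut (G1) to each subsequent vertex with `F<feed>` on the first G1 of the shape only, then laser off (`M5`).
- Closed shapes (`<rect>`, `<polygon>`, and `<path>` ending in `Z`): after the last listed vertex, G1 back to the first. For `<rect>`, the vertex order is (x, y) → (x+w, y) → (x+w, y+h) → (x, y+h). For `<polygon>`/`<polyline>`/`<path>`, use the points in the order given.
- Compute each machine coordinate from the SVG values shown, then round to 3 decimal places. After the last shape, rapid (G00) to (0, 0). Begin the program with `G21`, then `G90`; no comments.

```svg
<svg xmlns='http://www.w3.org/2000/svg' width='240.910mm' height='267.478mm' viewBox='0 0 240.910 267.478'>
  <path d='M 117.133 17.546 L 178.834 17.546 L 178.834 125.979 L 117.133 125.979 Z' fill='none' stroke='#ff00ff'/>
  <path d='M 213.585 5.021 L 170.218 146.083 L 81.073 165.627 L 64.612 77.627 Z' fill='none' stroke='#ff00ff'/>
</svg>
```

G21
G90
G00 X117.133 Y249.932
M3 S545
G1 X178.834 Y249.932 F2608
G1 X178.834 Y141.499
G1 X117.133 Y141.499
G1 X117.133 Y249.932
M5
G00 X213.585 Y262.457
M3 S545
G1 X170.218 Y121.395 F2608
G1 X81.073 Y101.851
G1 X64.612 Y189.851
G1 X213.585 Y262.457
M5
G00 X0.000 Y0.000

Since the viewBox matches the mm dimensions, user units are millimetres directly. The only transform is the Y-flip y_m = 267.478 − y_svg.

Shape 1 is a rectangle drawn with `<path>`. Its stroke #ff00ff means score at S545, F2608. After flipping Y the toolpath is (117.133,249.932) → (178.834,249.932) → (178.834,141.499) → (117.133,141.499) → (117.133,249.932), returning to the start.

Shape 2 is a closed polygon drawn with `<path>`. Its stroke #ff00ff means score at S545, F2608. After flipping Y the toolpath is (213.585,262.457) → (170.218,121.395) → (81.073,101.851) → (64.612,189.851) → (213.585,262.457), returning to the start.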